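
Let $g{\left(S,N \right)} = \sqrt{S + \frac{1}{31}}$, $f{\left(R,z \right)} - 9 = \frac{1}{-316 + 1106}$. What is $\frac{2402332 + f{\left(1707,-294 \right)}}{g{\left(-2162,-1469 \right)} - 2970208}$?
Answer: $- \frac{87373615381121584}{108027049998640975} - \frac{1897849391 i \sqrt{2077651}}{216054099997281950} \approx -0.80881 - 1.2662 \cdot 10^{-5} i$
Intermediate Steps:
$f{\left(R,z \right)} = \frac{7111}{790}$ ($f{\left(R,z \right)} = 9 + \frac{1}{-316 + 1106} = 9 + \frac{1}{790} = \frac{7111}{790}$)
$g{\left(S,N \right)} = \sqrt{\frac{1}{31} + S}$ ($g{\left(S,N \right)} = \sqrt{S + \frac{1}{31}} = \sqrt{\frac{1}{31} + S}$)
$\frac{2402332 + f{\left(1707,-294 \right)}}{g{\left(-2162,-1469 \right)} - 2970208} = \frac{2402332 + \frac{7111}{790}}{\frac{\sqrt{31 + 961 \left(-2162\right)}}{31} - 2970208} = \frac{1897849391}{790 \left(\frac{\sqrt{31 - 2077682}}{31} - 2970208\right)} = \frac{1897849391}{790 \left(\frac{\sqrt{-2077651}}{31} - 2970208\right)} = \frac{1897849391}{790 \left(\frac{i \sqrt{2077651}}{31} - 2970208\right)} = \frac{1897849391}{790 \left(-2970208 + \frac{i \sqrt{2077651}}{31}\right)}$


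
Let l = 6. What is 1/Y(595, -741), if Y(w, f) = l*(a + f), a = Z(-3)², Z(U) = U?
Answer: -1/4392 ≈ -0.00022769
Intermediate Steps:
a = 9 (a = (-3)² = 9)
Y(w, f) = 54 + 6*f (Y(w, f) = 6*(9 + f) = 54 + 6*f)
1/Y(595, -741) = 1/(54 + 6*(-741)) = 1/(54 - 4446) = 1/(-4392) = -1/4392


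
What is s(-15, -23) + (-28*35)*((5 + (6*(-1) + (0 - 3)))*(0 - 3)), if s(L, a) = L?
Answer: -11775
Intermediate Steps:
s(-15, -23) + (-28*35)*((5 + (6*(-1) + (0 - 3)))*(0 - 3)) = -15 + (-28*35)*((5 + (6*(-1) + (0 - 3)))*(0 - 3)) = -15 - 980*(5 + (-6 - 3))*(-3) = -15 - 980*(5 - 9)*(-3) = -15 - (-3920)*(-3) = -15 - 980*12 = -15 - 11760 = -11775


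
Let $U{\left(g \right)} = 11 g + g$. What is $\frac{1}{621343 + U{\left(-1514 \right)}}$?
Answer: $\frac{1}{603175} \approx 1.6579 \cdot 10^{-6}$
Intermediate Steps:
$U{\left(g \right)} = 12 g$
$\frac{1}{621343 + U{\left(-1514 \right)}} = \frac{1}{621343 + 12 \left(-1514\right)} = \frac{1}{621343 - 18168} = \frac{1}{603175}$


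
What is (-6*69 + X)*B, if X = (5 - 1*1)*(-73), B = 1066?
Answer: -752596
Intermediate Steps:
X = -292 (X = (5 - 1)*(-73) = 4*(-73) = -292)
(-6*69 + X)*B = (-6*69 - 292)*1066 = (-414 - 292)*1066 = -706*1066 = -752596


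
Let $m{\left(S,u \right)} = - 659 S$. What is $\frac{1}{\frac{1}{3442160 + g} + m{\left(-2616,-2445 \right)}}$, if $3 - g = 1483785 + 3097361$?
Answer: $\frac{1138983}{1963542908951} \approx 5.8006 \cdot 10^{-7}$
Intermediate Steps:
$g = -4581143$ ($g = 3 - \left(1483785 + 3097361\right) = 3 - 4581146 = -4581143$)
$\frac{1}{\frac{1}{3442160 + g} + m{\left(-2616,-2445 \right)}} = \frac{1}{\frac{1}{3442160 - 4581143} - -1723944} = \frac{1}{\frac{1}{-1138983} + 1723944} = \frac{1}{- \frac{1}{1138983} + 1723944} = \frac{1}{\frac{1963542908951}{1138983}} = \frac{1138983}{1963542908951}$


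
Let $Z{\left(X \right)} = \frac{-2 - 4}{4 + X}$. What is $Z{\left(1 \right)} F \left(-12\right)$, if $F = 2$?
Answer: $\frac{144}{5} \approx 28.8$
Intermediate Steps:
$Z{\left(X \right)} = - \frac{6}{4 + X}$
$Z{\left(1 \right)} F \left(-12\right) = - \frac{6}{4 + 1} \cdot 2 \left(-12\right) = - \frac{6}{5} \cdot 2 \left(-12\right) = \left(-6\right) \frac{1}{5} \cdot 2 \left(-12\right) = \left(- \frac{6}{5}\right) 2 \left(-12\right) = \left(- \frac{12}{5}\right) \left(-12\right) = \frac{144}{5}$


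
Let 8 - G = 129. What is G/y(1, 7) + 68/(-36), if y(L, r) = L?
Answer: -1106/9 ≈ -122.89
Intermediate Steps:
G = -121 (G = 8 - 1*129 = 8 - 129 = -121)
G/y(1, 7) + 68/(-36) = -121/1 + 68/(-36) = -121*1 + 68*(-1/36) = -121 - 17/9 = -1106/9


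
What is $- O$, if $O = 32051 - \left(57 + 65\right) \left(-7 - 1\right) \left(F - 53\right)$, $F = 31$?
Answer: $-10579$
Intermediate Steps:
$O = 10579$ ($O = 32051 - \left(57 + 65\right) \left(-7 - 1\right) \left(31 - 53\right) = 32051 - 122 \left(\left(-8\right) \left(-22\right)\right) = 32051 - 122 \cdot 176 = 32051 - 21472 = 10579$)
$- O = \left(-1\right) 10579 = -10579$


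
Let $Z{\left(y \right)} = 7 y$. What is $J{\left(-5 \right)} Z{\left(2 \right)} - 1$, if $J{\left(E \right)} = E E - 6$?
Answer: $265$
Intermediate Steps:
$J{\left(E \right)} = -6 + E^{2}$ ($J{\left(E \right)} = E^{2} - 6 = -6 + E^{2}$)
$J{\left(-5 \right)} Z{\left(2 \right)} - 1 = \left(-6 + \left(-5\right)^{2}\right) 7 \cdot 2 - 1 = \left(-6 + 25\right) 14 - 1 = 19 \cdot 14 - 1 = 266 - 1 = 265$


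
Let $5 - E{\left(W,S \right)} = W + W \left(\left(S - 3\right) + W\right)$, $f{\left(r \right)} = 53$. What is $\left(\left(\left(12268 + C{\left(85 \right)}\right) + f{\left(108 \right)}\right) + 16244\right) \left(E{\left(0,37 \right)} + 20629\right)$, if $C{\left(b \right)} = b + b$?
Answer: $592917990$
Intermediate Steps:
$E{\left(W,S \right)} = 5 - W - W \left(-3 + S + W\right)$ ($E{\left(W,S \right)} = 5 - \left(W + W \left(\left(S - 3\right) + W\right)\right) = 5 - \left(W + W \left(\left(-3 + S\right) + W\right)\right) = 5 - \left(W + W \left(-3 + S + W\right)\right) = 5 - W - W \left(-3 + S + W\right)$)
$C{\left(b \right)} = 2 b$
$\left(\left(\left(12268 + C{\left(85 \right)}\right) + f{\left(108 \right)}\right) + 16244\right) \left(E{\left(0,37 \right)} + 20629\right) = \left(\left(\left(12268 + 2 \cdot 85\right) + 53\right) + 16244\right) \left(\left(5 - 0^{2} + 2 \cdot 0 - 37 \cdot 0\right) + 20629\right) = \left(\left(\left(12268 + 170\right) + 53\right) + 16244\right) \left(\left(5 - 0 + 0 + 0\right) + 20629\right) = \left(\left(12438 + 53\right) + 16244\right) \left(\left(5 + 0 + 0 + 0\right) + 20629\right) = \left(12491 + 16244\right) \left(5 + 20629\right) = 28735 \cdot 20634 = 592917990$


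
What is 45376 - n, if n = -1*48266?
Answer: 93642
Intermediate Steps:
n = -48266
45376 - n = 45376 - 1*(-48266) = 45376 + 48266 = 93642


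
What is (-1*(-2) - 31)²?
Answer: 841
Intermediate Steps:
(-1*(-2) - 31)² = (2 - 31)² = (-29)² = 841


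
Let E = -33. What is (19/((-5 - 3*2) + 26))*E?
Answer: -209/5 ≈ -41.800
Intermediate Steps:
(19/((-5 - 3*2) + 26))*E = (19/((-5 - 3*2) + 26))*(-33) = (19/((-5 - 6) + 26))*(-33) = (19/(-11 + 26))*(-33) = (19/15)*(-33) = -209/5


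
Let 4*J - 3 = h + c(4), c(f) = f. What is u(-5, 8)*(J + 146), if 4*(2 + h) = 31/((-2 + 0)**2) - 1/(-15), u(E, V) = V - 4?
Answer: 141829/240 ≈ 590.95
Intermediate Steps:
u(E, V) = -4 + V
h = -11/240 (h = -2 + (31/((-2 + 0)**2) - 1/(-15))/4 = -2 + (31/((-2)**2) - 1*(-1/15))/4 = -2 + (31/4 + 1/15)/4 = -2 + (1/4)*(469/60) = -2 + 469/240 = -11/240 ≈ -0.045833)
J = 1669/960 (J = 3/4 + (-11/240 + 4)/4 = 3/4 + (1/4)*(949/240) = 3/4 + 949/960 = 1669/960 ≈ 1.7385)
u(-5, 8)*(J + 146) = (-4 + 8)*(1669/960 + 146) = 4*(141829/960) = 141829/240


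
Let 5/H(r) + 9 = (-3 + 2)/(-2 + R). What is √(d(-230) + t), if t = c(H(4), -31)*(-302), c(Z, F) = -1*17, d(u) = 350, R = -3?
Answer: 2*√1371 ≈ 74.054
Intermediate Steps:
H(r) = -25/44 (H(r) = 5/(-9 + (-3 + 2)/(-2 - 3)) = 5/(-9 - 1/(-5)) = 5/(-9 - 1*(-⅕)) = 5/(-9 + ⅕) = 5/(-44/5) = 5*(-5/44) = -25/44)
c(Z, F) = -17
t = 5134 (t = -17*(-302) = 5134)
√(d(-230) + t) = √(350 + 5134) = √5484 = 2*√1371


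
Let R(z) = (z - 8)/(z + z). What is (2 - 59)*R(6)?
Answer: 19/2 ≈ 9.5000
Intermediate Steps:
R(z) = (-8 + z)/(2*z) (R(z) = (-8 + z)/((2*z)) = (-8 + z)*(1/(2*z)) = (-8 + z)/(2*z))
(2 - 59)*R(6) = (2 - 59)*((½)*(-8 + 6)/6) = -57*(-2)/(2*6) = -57*(-⅙) = 19/2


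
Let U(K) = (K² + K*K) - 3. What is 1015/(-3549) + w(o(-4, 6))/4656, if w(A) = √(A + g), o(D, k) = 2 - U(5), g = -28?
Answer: -145/507 + I*√73/4656 ≈ -0.286 + 0.0018351*I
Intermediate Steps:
U(K) = -3 + 2*K² (U(K) = (K² + K²) - 3 = 2*K² - 3 = -3 + 2*K²)
o(D, k) = -45 (o(D, k) = 2 - (-3 + 2*5²) = 2 - (-3 + 2*25) = 2 - (-3 + 50) = 2 - 1*47 = 2 - 47 = -45)
w(A) = √(-28 + A) (w(A) = √(A - 28) = √(-28 + A))
1015/(-3549) + w(o(-4, 6))/4656 = 1015/(-3549) + √(-28 - 45)/4656 = 1015*(-1/3549) + √(-73)*(1/4656) = -145/507 + (I*√73)*(1/4656) = -145/507 + I*√73/4656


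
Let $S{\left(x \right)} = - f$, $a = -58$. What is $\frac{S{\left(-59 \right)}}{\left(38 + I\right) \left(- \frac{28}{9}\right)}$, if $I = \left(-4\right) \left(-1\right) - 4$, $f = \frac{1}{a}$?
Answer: $- \frac{9}{61712} \approx -0.00014584$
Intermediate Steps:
$f = - \frac{1}{58}$ ($f = \frac{1}{-58} = - \frac{1}{58} \approx -0.017241$)
$I = 0$ ($I = 4 - 4 = 0$)
$S{\left(x \right)} = \frac{1}{58}$ ($S{\left(x \right)} = \left(-1\right) \left(- \frac{1}{58}\right) = \frac{1}{58}$)
$\frac{S{\left(-59 \right)}}{\left(38 + I\right) \left(- \frac{28}{9}\right)} = \frac{1}{58 \left(38 + 0\right) \left(- \frac{28}{9}\right)} = \frac{1}{58 \cdot 38 \left(\left(-28\right) \frac{1}{9}\right)} = \frac{1}{58 \cdot 38 \left(- \frac{28}{9}\right)} = \frac{1}{58 \left(- \frac{1064}{9}\right)} = \frac{1}{58} \left(- \frac{9}{1064}\right) = - \frac{9}{61712}$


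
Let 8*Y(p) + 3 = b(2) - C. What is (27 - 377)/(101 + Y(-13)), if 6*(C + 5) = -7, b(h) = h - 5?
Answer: -16800/4849 ≈ -3.4646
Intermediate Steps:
b(h) = -5 + h
C = -37/6 (C = -5 + (1/6)*(-7) = -5 - 7/6 = -37/6 ≈ -6.1667)
Y(p) = 1/48 (Y(p) = -3/8 + ((-5 + 2) - 1*(-37/6))/8 = -3/8 + (-3 + 37/6)/8 = -3/8 + (1/8)*(19/6) = -3/8 + 19/48 = 1/48)
(27 - 377)/(101 + Y(-13)) = (27 - 377)/(101 + 1/48) = -350/4849/48 = -350*48/4849 = -16800/4849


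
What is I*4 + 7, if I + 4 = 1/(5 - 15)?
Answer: -47/5 ≈ -9.4000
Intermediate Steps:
I = -41/10 (I = -4 + 1/(5 - 15) = -4 + 1/(-10) = -4 - 1/10 = -41/10 ≈ -4.1000)
I*4 + 7 = -41/10*4 + 7 = -82/5 + 7 = -47/5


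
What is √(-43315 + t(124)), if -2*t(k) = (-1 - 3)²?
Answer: I*√43323 ≈ 208.14*I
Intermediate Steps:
t(k) = -8 (t(k) = -(-1 - 3)²/2 = -½*(-4)² = -½*16 = -8)
√(-43315 + t(124)) = √(-43315 - 8) = √(-43323) = I*√43323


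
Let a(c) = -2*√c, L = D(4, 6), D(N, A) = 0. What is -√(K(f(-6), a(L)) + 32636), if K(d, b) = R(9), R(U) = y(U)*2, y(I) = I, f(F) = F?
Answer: -√32654 ≈ -180.70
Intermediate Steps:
L = 0
R(U) = 2*U (R(U) = U*2 = 2*U)
K(d, b) = 18 (K(d, b) = 2*9 = 18)
-√(K(f(-6), a(L)) + 32636) = -√(18 + 32636) = -√32654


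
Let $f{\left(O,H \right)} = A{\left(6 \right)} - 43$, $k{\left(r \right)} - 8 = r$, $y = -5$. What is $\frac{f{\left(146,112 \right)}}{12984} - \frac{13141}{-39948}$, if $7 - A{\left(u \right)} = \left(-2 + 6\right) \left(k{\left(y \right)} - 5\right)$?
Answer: $\frac{2354225}{7203956} \approx 0.3268$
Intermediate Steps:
$k{\left(r \right)} = 8 + r$
$A{\left(u \right)} = 15$ ($A{\left(u \right)} = 7 - \left(-2 + 6\right) \left(\left(8 - 5\right) - 5\right) = 7 - 4 \left(3 - 5\right) = 7 - 4 \left(-2\right) = 7 - -8 = 7 + 8 = 15$)
$f{\left(O,H \right)} = -28$ ($f{\left(O,H \right)} = 15 - 43 = -28$)
$\frac{f{\left(146,112 \right)}}{12984} - \frac{13141}{-39948} = - \frac{28}{12984} - \frac{13141}{-39948} = \left(-28\right) \frac{1}{12984} - - \frac{13141}{39948} = - \frac{7}{3246} + \frac{13141}{39948} = \frac{2354225}{7203956}$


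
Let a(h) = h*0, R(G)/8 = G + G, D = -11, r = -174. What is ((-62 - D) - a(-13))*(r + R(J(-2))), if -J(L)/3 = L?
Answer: 3978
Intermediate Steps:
J(L) = -3*L
R(G) = 16*G (R(G) = 8*(G + G) = 8*(2*G) = 16*G)
a(h) = 0
((-62 - D) - a(-13))*(r + R(J(-2))) = ((-62 - 1*(-11)) - 1*0)*(-174 + 16*(-3*(-2))) = ((-62 + 11) + 0)*(-174 + 16*6) = (-51 + 0)*(-174 + 96) = -51*(-78) = 3978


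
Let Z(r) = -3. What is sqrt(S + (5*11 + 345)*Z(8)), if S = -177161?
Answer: I*sqrt(178361) ≈ 422.33*I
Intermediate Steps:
sqrt(S + (5*11 + 345)*Z(8)) = sqrt(-177161 + (5*11 + 345)*(-3)) = sqrt(-177161 + (55 + 345)*(-3)) = sqrt(-177161 + 400*(-3)) = sqrt(-177161 - 1200) = sqrt(-178361) = I*sqrt(178361)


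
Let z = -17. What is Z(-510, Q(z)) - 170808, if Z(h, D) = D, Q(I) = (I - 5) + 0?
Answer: -170830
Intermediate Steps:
Q(I) = -5 + I (Q(I) = (-5 + I) + 0 = -5 + I)
Z(-510, Q(z)) - 170808 = (-5 - 17) - 170808 = -22 - 170808 = -170830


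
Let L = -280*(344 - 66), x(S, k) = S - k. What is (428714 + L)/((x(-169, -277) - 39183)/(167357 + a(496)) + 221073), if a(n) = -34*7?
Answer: 3257650667/2052525534 ≈ 1.5871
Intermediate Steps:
a(n) = -238
L = -77840 (L = -280*278 = -77840)
(428714 + L)/((x(-169, -277) - 39183)/(167357 + a(496)) + 221073) = (428714 - 77840)/(((-169 - 1*(-277)) - 39183)/(167357 - 238) + 221073) = 350874/(((-169 + 277) - 39183)/167119 + 221073) = 350874/((108 - 39183)*(1/167119) + 221073) = 350874/(-39075*1/167119 + 221073) = 350874/(-39075/167119 + 221073) = 350874/(36945459612/167119) = 350874*(167119/36945459612) = 3257650667/2052525534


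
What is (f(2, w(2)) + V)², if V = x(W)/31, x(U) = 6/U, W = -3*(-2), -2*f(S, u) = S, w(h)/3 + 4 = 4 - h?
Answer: 900/961 ≈ 0.93652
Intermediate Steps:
w(h) = -3*h (w(h) = -12 + 3*(4 - h) = -12 + (12 - 3*h) = -3*h)
f(S, u) = -S/2
W = 6
V = 1/31 (V = (6/6)/31 = (6*(⅙))*(1/31) = 1*(1/31) = 1/31 ≈ 0.032258)
(f(2, w(2)) + V)² = (-½*2 + 1/31)² = (-1 + 1/31)² = (-30/31)² = 900/961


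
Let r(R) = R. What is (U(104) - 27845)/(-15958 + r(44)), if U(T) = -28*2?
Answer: 27901/15914 ≈ 1.7532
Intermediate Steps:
U(T) = -56
(U(104) - 27845)/(-15958 + r(44)) = (-56 - 27845)/(-15958 + 44) = -27901/(-15914) = -27901*(-1/15914) = 27901/15914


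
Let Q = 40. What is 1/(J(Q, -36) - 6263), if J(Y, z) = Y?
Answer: -1/6223 ≈ -0.00016069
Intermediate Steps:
1/(J(Q, -36) - 6263) = 1/(40 - 6263) = 1/(-6223) = -1/6223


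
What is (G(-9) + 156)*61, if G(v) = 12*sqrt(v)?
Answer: 9516 + 2196*I ≈ 9516.0 + 2196.0*I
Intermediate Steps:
(G(-9) + 156)*61 = (12*sqrt(-9) + 156)*61 = (12*(3*I) + 156)*61 = (36*I + 156)*61 = (156 + 36*I)*61 = 9516 + 2196*I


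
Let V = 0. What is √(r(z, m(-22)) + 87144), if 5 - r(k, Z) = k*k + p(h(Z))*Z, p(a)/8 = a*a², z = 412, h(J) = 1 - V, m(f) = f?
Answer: I*√82419 ≈ 287.09*I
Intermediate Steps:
h(J) = 1 (h(J) = 1 - 1*0 = 1 + 0 = 1)
p(a) = 8*a³ (p(a) = 8*(a*a²) = 8*a³)
r(k, Z) = 5 - k² - 8*Z (r(k, Z) = 5 - (k*k + (8*1³)*Z) = 5 - (k² + (8*1)*Z) = 5 - (k² + 8*Z) = 5 + (-k² - 8*Z) = 5 - k² - 8*Z)
√(r(z, m(-22)) + 87144) = √((5 - 1*412² - 8*(-22)) + 87144) = √((5 - 1*169744 + 176) + 87144) = √((5 - 169744 + 176) + 87144) = √(-169563 + 87144) = √(-82419) = I*√82419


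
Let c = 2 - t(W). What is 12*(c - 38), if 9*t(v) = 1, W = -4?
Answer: -1300/3 ≈ -433.33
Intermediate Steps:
t(v) = ⅑ (t(v) = (⅑)*1 = ⅑)
c = 17/9 (c = 2 - 1*⅑ = 2 - ⅑ = 17/9 ≈ 1.8889)
12*(c - 38) = 12*(17/9 - 38) = 12*(-325/9) = -1300/3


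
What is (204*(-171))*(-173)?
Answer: 6034932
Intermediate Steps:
(204*(-171))*(-173) = -34884*(-173) = 6034932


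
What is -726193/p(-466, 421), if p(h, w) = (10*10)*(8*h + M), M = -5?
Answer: 726193/373300 ≈ 1.9453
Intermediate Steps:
p(h, w) = -500 + 800*h (p(h, w) = (10*10)*(8*h - 5) = 100*(-5 + 8*h) = -500 + 800*h)
-726193/p(-466, 421) = -726193/(-500 + 800*(-466)) = -726193/(-500 - 372800) = -726193/(-373300) = -726193*(-1/373300) = 726193/373300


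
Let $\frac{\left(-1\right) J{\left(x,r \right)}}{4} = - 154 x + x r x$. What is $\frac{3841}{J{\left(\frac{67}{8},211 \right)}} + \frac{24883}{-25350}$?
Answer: $- \frac{4614524461}{4383699450} \approx -1.0527$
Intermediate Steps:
$J{\left(x,r \right)} = 616 x - 4 r x^{2}$ ($J{\left(x,r \right)} = - 4 \left(- 154 x + x r x\right) = - 4 \left(- 154 x + r x x\right) = - 4 \left(- 154 x + r x^{2}\right) = 616 x - 4 r x^{2}$)
$\frac{3841}{J{\left(\frac{67}{8},211 \right)}} + \frac{24883}{-25350} = \frac{3841}{4 \cdot \frac{67}{8} \left(154 - 211 \cdot \frac{67}{8}\right)} + \frac{24883}{-25350} = \frac{3841}{4 \cdot 67 \cdot \frac{1}{8} \left(154 - 211 \cdot 67 \cdot \frac{1}{8}\right)} + 24883 \left(- \frac{1}{25350}\right) = \frac{3841}{4 \cdot \frac{67}{8} \left(154 - 211 \cdot \frac{67}{8}\right)} - \frac{24883}{25350} = \frac{3841}{4 \cdot \frac{67}{8} \left(154 - \frac{14137}{8}\right)} - \frac{24883}{25350} = \frac{3841}{4 \cdot \frac{67}{8} \left(- \frac{12905}{8}\right)} - \frac{24883}{25350} = \frac{3841}{- \frac{864635}{16}} - \frac{24883}{25350} = 3841 \left(- \frac{16}{864635}\right) - \frac{24883}{25350} = - \frac{61456}{864635} - \frac{24883}{25350} = - \frac{4614524461}{4383699450}$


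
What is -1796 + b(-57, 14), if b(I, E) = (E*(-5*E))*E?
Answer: -15516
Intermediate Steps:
b(I, E) = -5*E³ (b(I, E) = (-5*E²)*E = -5*E³)
-1796 + b(-57, 14) = -1796 - 5*14³ = -1796 - 5*2744 = -1796 - 13720 = -15516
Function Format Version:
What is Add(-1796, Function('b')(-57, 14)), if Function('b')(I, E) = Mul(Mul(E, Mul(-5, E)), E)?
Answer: -15516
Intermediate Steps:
Function('b')(I, E) = Mul(-5, Pow(E, 3)) (Function('b')(I, E) = Mul(Mul(-5, Pow(E, 2)), E) = Mul(-5, Pow(E, 3)))
Add(-1796, Function('b')(-57, 14)) = Add(-1796, Mul(-5, Pow(14, 3))) = Add(-1796, Mul(-5, 2744)) = Add(-1796, -13720) = -15516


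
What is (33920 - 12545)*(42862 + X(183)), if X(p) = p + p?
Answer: 923998500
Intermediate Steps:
X(p) = 2*p
(33920 - 12545)*(42862 + X(183)) = (33920 - 12545)*(42862 + 2*183) = 21375*(42862 + 366) = 21375*43228 = 923998500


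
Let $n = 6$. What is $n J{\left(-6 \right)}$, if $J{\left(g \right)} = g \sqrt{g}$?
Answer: $- 36 i \sqrt{6} \approx - 88.182 i$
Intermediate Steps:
$J{\left(g \right)} = g^{\frac{3}{2}}$
$n J{\left(-6 \right)} = 6 \left(-6\right)^{\frac{3}{2}} = 6 \left(- 6 i \sqrt{6}\right) = - 36 i \sqrt{6}$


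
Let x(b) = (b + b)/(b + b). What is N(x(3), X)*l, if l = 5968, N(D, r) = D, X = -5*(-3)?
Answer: 5968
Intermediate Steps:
x(b) = 1 (x(b) = (2*b)/((2*b)) = (2*b)*(1/(2*b)) = 1)
X = 15
N(x(3), X)*l = 1*5968 = 5968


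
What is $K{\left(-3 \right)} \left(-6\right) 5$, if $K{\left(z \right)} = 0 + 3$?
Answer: $-90$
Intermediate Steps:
$K{\left(z \right)} = 3$
$K{\left(-3 \right)} \left(-6\right) 5 = 3 \left(-6\right) 5 = \left(-18\right) 5 = -90$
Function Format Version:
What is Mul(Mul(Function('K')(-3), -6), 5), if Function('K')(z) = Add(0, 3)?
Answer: -90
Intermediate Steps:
Function('K')(z) = 3
Mul(Mul(Function('K')(-3), -6), 5) = Mul(Mul(3, -6), 5) = Mul(-18, 5) = -90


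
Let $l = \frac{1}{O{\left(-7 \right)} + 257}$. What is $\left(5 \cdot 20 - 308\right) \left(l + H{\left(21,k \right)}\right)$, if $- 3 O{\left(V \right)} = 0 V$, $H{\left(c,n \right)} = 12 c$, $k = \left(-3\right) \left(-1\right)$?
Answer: $- \frac{13471120}{257} \approx -52417.0$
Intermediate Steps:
$k = 3$
$O{\left(V \right)} = 0$ ($O{\left(V \right)} = - \frac{0 V}{3} = \left(- \frac{1}{3}\right) 0 = 0$)
$l = \frac{1}{257}$ ($l = \frac{1}{0 + 257} = \frac{1}{257} \approx 0.0038911$)
$\left(5 \cdot 20 - 308\right) \left(l + H{\left(21,k \right)}\right) = \left(5 \cdot 20 - 308\right) \left(\frac{1}{257} + 12 \cdot 21\right) = \left(100 - 308\right) \left(\frac{1}{257} + 252\right) = \left(-208\right) \frac{64765}{257} = - \frac{13471120}{257}$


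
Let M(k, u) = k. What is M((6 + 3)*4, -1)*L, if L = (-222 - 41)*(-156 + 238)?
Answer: -776376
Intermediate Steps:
L = -21566 (L = -263*82 = -21566)
M((6 + 3)*4, -1)*L = ((6 + 3)*4)*(-21566) = (9*4)*(-21566) = 36*(-21566) = -776376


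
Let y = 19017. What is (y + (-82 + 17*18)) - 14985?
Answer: 4256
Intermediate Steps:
(y + (-82 + 17*18)) - 14985 = (19017 + (-82 + 17*18)) - 14985 = (19017 + (-82 + 306)) - 14985 = (19017 + 224) - 14985 = 19241 - 14985 = 4256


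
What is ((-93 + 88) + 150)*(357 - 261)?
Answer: 13920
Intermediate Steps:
((-93 + 88) + 150)*(357 - 261) = (-5 + 150)*96 = 145*96 = 13920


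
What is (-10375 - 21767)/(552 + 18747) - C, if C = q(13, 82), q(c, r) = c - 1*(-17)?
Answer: -203704/6433 ≈ -31.665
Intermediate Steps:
q(c, r) = 17 + c (q(c, r) = c + 17 = 17 + c)
C = 30 (C = 17 + 13 = 30)
(-10375 - 21767)/(552 + 18747) - C = (-10375 - 21767)/(552 + 18747) - 1*30 = -32142/19299 - 30 = -32142*1/19299 - 30 = -10714/6433 - 30 = -203704/6433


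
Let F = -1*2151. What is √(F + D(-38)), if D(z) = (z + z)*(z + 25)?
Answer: I*√1163 ≈ 34.103*I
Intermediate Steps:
D(z) = 2*z*(25 + z) (D(z) = (2*z)*(25 + z) = 2*z*(25 + z))
F = -2151
√(F + D(-38)) = √(-2151 + 2*(-38)*(25 - 38)) = √(-2151 + 2*(-38)*(-13)) = √(-2151 + 988) = √(-1163) = I*√1163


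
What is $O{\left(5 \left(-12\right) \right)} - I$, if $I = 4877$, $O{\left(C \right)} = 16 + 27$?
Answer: $-4834$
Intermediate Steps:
$O{\left(C \right)} = 43$
$O{\left(5 \left(-12\right) \right)} - I = 43 - 4877 = -4834$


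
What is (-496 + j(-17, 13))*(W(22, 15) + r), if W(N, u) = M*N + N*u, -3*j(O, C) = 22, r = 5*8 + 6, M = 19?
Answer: -1198940/3 ≈ -3.9965e+5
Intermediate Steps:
r = 46 (r = 40 + 6 = 46)
j(O, C) = -22/3 (j(O, C) = -⅓*22 = -22/3)
W(N, u) = 19*N + N*u
(-496 + j(-17, 13))*(W(22, 15) + r) = (-496 - 22/3)*(22*(19 + 15) + 46) = -1510*(22*34 + 46)/3 = -1510*(748 + 46)/3 = -1510/3*794 = -1198940/3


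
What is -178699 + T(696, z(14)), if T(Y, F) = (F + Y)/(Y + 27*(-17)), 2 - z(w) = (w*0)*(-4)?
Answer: -42350965/237 ≈ -1.7870e+5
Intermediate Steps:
z(w) = 2 (z(w) = 2 - w*0*(-4) = 2 - 0*(-4) = 2 - 1*0 = 2 + 0 = 2)
T(Y, F) = (F + Y)/(-459 + Y) (T(Y, F) = (F + Y)/(Y - 459) = (F + Y)/(-459 + Y))
-178699 + T(696, z(14)) = -178699 + (2 + 696)/(-459 + 696) = -178699 + 698/237 = -42350965/237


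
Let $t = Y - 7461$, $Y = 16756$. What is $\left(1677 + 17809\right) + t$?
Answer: $28781$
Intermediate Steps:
$t = 9295$ ($t = 16756 - 7461 = 9295$)
$\left(1677 + 17809\right) + t = \left(1677 + 17809\right) + 9295 = 19486 + 9295 = 28781$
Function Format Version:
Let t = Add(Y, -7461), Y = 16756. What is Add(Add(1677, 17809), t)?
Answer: 28781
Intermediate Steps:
t = 9295 (t = Add(16756, -7461) = 9295)
Add(Add(1677, 17809), t) = Add(Add(1677, 17809), 9295) = Add(19486, 9295) = 28781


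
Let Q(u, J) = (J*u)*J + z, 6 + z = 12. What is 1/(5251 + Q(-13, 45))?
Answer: -1/21068 ≈ -4.7465e-5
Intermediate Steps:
z = 6 (z = -6 + 12 = 6)
Q(u, J) = 6 + u*J² (Q(u, J) = (J*u)*J + 6 = u*J² + 6 = 6 + u*J²)
1/(5251 + Q(-13, 45)) = 1/(5251 + (6 - 13*45²)) = 1/(5251 + (6 - 13*2025)) = 1/(5251 + (6 - 26325)) = 1/(5251 - 26319) = 1/(-21068) = -1/21068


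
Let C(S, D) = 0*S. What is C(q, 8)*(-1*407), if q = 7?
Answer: 0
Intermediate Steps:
C(S, D) = 0
C(q, 8)*(-1*407) = 0*(-1*407) = 0*(-407) = 0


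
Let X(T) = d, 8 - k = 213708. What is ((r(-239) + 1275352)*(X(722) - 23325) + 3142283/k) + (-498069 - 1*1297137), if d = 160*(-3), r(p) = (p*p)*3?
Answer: -7360008746541983/213700 ≈ -3.4441e+10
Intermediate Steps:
k = -213700 (k = 8 - 1*213708 = 8 - 213708 = -213700)
r(p) = 3*p**2 (r(p) = p**2*3 = 3*p**2)
d = -480
X(T) = -480
((r(-239) + 1275352)*(X(722) - 23325) + 3142283/k) + (-498069 - 1*1297137) = ((3*(-239)**2 + 1275352)*(-480 - 23325) + 3142283/(-213700)) + (-498069 - 1*1297137) = ((3*57121 + 1275352)*(-23805) + 3142283*(-1/213700)) + (-498069 - 1297137) = ((171363 + 1275352)*(-23805) - 3142283/213700) - 1795206 = (1446715*(-23805) - 3142283/213700) - 1795206 = (-34439050575 - 3142283/213700) - 1795206 = -7359625111019783/213700 - 1795206 = -7360008746541983/213700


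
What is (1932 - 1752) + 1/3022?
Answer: 543961/3022 ≈ 180.00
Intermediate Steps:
(1932 - 1752) + 1/3022 = 180 + 1/3022 = 543961/3022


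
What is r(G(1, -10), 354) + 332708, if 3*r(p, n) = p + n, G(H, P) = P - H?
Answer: 998467/3 ≈ 3.3282e+5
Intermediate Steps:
r(p, n) = n/3 + p/3 (r(p, n) = (p + n)/3 = (n + p)/3 = n/3 + p/3)
r(G(1, -10), 354) + 332708 = ((1/3)*354 + (-10 - 1*1)/3) + 332708 = (118 + (-10 - 1)/3) + 332708 = (118 + (1/3)*(-11)) + 332708 = (118 - 11/3) + 332708 = 343/3 + 332708 = 998467/3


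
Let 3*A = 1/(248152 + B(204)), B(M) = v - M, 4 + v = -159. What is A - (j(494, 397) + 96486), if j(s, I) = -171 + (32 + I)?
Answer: -71915136119/743355 ≈ -96744.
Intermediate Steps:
v = -163 (v = -4 - 159 = -163)
j(s, I) = -139 + I
B(M) = -163 - M
A = 1/743355 (A = 1/(3*(248152 + (-163 - 1*204))) = 1/(3*(248152 + (-163 - 204))) = 1/(3*(248152 - 367)) = (1/3)/247785 = (1/3)*(1/247785) = 1/743355 ≈ 1.3453e-6)
A - (j(494, 397) + 96486) = 1/743355 - ((-139 + 397) + 96486) = 1/743355 - (258 + 96486) = 1/743355 - 1*96744 = 1/743355 - 96744 = -71915136119/743355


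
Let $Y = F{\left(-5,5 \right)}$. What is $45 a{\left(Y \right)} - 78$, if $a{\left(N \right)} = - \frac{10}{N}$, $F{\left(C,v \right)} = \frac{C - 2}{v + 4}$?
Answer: $\frac{3504}{7} \approx 500.57$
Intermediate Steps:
$F{\left(C,v \right)} = \frac{-2 + C}{4 + v}$
$Y = - \frac{7}{9}$ ($Y = \frac{-2 - 5}{4 + 5} = \frac{1}{9} \left(-7\right) = - \frac{7}{9} \approx -0.77778$)
$45 a{\left(Y \right)} - 78 = 45 \left(- \frac{10}{- \frac{7}{9}}\right) - 78 = 45 \left(\left(-10\right) \left(- \frac{9}{7}\right)\right) - 78 = 45 \cdot \frac{90}{7} - 78 = \frac{4050}{7} - 78 = \frac{3504}{7}$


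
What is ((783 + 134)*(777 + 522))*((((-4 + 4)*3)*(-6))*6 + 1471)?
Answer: 1752230193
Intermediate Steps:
((783 + 134)*(777 + 522))*((((-4 + 4)*3)*(-6))*6 + 1471) = (917*1299)*(((0*3)*(-6))*6 + 1471) = 1191183*((0*(-6))*6 + 1471) = 1191183*(0*6 + 1471) = 1191183*(0 + 1471) = 1191183*1471 = 1752230193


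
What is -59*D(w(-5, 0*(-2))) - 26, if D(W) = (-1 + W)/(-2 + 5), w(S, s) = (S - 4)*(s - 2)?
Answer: -1081/3 ≈ -360.33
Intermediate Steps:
w(S, s) = (-4 + S)*(-2 + s)
D(W) = -1/3 + W/3 (D(W) = (-1 + W)/3 = (-1 + W)*(1/3) = -1/3 + W/3)
-59*D(w(-5, 0*(-2))) - 26 = -59*(-1/3 + (8 - 0*(-2) - 2*(-5) - 0*(-2))/3) - 26 = -59*(-1/3 + (8 - 4*0 + 10 - 5*0)/3) - 26 = -59*(-1/3 + (8 + 0 + 10 + 0)/3) - 26 = -59*(-1/3 + (1/3)*18) - 26 = -59*(-1/3 + 6) - 26 = -59*17/3 - 26 = -1003/3 - 26 = -1081/3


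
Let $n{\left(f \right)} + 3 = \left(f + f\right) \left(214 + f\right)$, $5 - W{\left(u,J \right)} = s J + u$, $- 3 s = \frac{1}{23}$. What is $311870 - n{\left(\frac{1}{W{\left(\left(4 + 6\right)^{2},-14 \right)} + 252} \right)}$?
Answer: $\frac{36504652469123}{117050761} \approx 3.1187 \cdot 10^{5}$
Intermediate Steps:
$s = - \frac{1}{69}$ ($s = - \frac{1}{3 \cdot 23} = \left(- \frac{1}{3}\right) \frac{1}{23} = - \frac{1}{69} \approx -0.014493$)
$W{\left(u,J \right)} = 5 - u + \frac{J}{69}$ ($W{\left(u,J \right)} = 5 - \left(- \frac{J}{69} + u\right) = 5 - \left(u - \frac{J}{69}\right) = 5 + \left(- u + \frac{J}{69}\right) = 5 - u + \frac{J}{69}$)
$n{\left(f \right)} = -3 + 2 f \left(214 + f\right)$ ($n{\left(f \right)} = -3 + \left(f + f\right) \left(214 + f\right) = -3 + 2 f \left(214 + f\right)$)
$311870 - n{\left(\frac{1}{W{\left(\left(4 + 6\right)^{2},-14 \right)} + 252} \right)} = 311870 - \left(-3 + 2 \left(\frac{1}{\left(5 - \left(4 + 6\right)^{2} + \frac{1}{69} \left(-14\right)\right) + 252}\right)^{2} + \frac{428}{\left(5 - \left(4 + 6\right)^{2} + \frac{1}{69} \left(-14\right)\right) + 252}\right) = 311870 - \left(-3 + 2 \left(\frac{1}{\left(5 - 10^{2} - \frac{14}{69}\right) + 252}\right)^{2} + \frac{428}{\left(5 - 10^{2} - \frac{14}{69}\right) + 252}\right) = 311870 - \left(-3 + 2 \left(\frac{1}{\left(5 - 100 - \frac{14}{69}\right) + 252}\right)^{2} + \frac{428}{\left(5 - 100 - \frac{14}{69}\right) + 252}\right) = 311870 - \left(-3 + 2 \left(\frac{1}{- \frac{6569}{69} + 252}\right)^{2} + \frac{428}{- \frac{6569}{69} + 252}\right) = 311870 - \left(-3 + 2 \left(\frac{1}{\frac{10819}{69}}\right)^{2} + \frac{428}{\frac{10819}{69}}\right) = 311870 - \left(-3 + 2 \left(\frac{69}{10819}\right)^{2} + 428 \cdot \frac{69}{10819}\right) = 311870 - \left(-3 + 2 \cdot \frac{4761}{117050761} + \frac{29532}{10819}\right) = 311870 - \left(-3 + \frac{9522}{117050761} + \frac{29532}{10819}\right) = 311870 - - \frac{31636053}{117050761} = 311870 + \frac{31636053}{117050761} = \frac{36504652469123}{117050761}$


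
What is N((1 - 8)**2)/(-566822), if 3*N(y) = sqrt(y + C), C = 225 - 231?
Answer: -sqrt(43)/1700466 ≈ -3.8563e-6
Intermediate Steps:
C = -6
N(y) = sqrt(-6 + y)/3 (N(y) = sqrt(y - 6)/3 = sqrt(-6 + y)/3)
N((1 - 8)**2)/(-566822) = (sqrt(-6 + (1 - 8)**2)/3)/(-566822) = (sqrt(-6 + (-7)**2)/3)*(-1/566822) = (sqrt(-6 + 49)/3)*(-1/566822) = (sqrt(43)/3)*(-1/566822) = -sqrt(43)/1700466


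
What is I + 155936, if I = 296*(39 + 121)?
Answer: 203296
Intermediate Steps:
I = 47360 (I = 296*160 = 47360)
I + 155936 = 47360 + 155936 = 203296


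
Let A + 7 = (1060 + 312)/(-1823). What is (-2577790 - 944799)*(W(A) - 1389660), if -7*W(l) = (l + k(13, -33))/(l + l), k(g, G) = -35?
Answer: 9883413680509769/2019 ≈ 4.8952e+12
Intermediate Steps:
A = -14133/1823 (A = -7 + (1060 + 312)/(-1823) = -7 + 1372*(-1/1823) = -7 - 1372/1823 = -14133/1823 ≈ -7.7526)
W(l) = -(-35 + l)/(14*l) (W(l) = -(l - 35)/(7*(l + l)) = -(-35 + l)/(7*(2*l)) = -(-35 + l)*1/(2*l)/7 = -(-35 + l)/(14*l))
(-2577790 - 944799)*(W(A) - 1389660) = (-2577790 - 944799)*((35 - 1*(-14133/1823))/(14*(-14133/1823)) - 1389660) = -3522589*((1/14)*(-1823/14133)*(35 + 14133/1823) - 1389660) = -3522589*((1/14)*(-1823/14133)*(77938/1823) - 1389660) = -3522589*(-5567/14133 - 1389660) = -3522589*(-19640070347/14133) = 9883413680509769/2019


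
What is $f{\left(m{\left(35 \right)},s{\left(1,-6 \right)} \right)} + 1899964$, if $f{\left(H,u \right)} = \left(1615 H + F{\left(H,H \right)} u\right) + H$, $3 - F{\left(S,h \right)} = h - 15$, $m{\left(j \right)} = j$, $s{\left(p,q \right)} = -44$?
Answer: $1957272$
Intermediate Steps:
$F{\left(S,h \right)} = 18 - h$ ($F{\left(S,h \right)} = 3 - \left(h - 15\right) = 3 - \left(-15 + h\right) = 18 - h$)
$f{\left(H,u \right)} = 1616 H + u \left(18 - H\right)$ ($f{\left(H,u \right)} = \left(1615 H + \left(18 - H\right) u\right) + H = \left(1615 H + u \left(18 - H\right)\right) + H = 1616 H + u \left(18 - H\right)$)
$f{\left(m{\left(35 \right)},s{\left(1,-6 \right)} \right)} + 1899964 = \left(1616 \cdot 35 - - 44 \left(-18 + 35\right)\right) + 1899964 = \left(56560 - \left(-44\right) 17\right) + 1899964 = \left(56560 + 748\right) + 1899964 = 57308 + 1899964 = 1957272$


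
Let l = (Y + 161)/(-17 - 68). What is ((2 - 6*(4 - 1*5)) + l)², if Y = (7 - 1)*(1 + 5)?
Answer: 233289/7225 ≈ 32.289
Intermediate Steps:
Y = 36 (Y = 6*6 = 36)
l = -197/85 (l = (36 + 161)/(-17 - 68) = 197/(-85) = 197*(-1/85) = -197/85 ≈ -2.3176)
((2 - 6*(4 - 1*5)) + l)² = ((2 - 6*(4 - 1*5)) - 197/85)² = ((2 - 6*(4 - 5)) - 197/85)² = ((2 - 6*(-1)) - 197/85)² = ((2 + 6) - 197/85)² = (8 - 197/85)² = (483/85)² = 233289/7225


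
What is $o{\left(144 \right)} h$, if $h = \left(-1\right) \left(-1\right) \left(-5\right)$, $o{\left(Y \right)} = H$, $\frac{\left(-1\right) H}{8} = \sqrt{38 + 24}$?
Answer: $40 \sqrt{62} \approx 314.96$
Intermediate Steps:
$H = - 8 \sqrt{62}$ ($H = - 8 \sqrt{38 + 24} = - 8 \sqrt{62} \approx -62.992$)
$o{\left(Y \right)} = - 8 \sqrt{62}$
$h = -5$ ($h = 1 \left(-5\right) = -5$)
$o{\left(144 \right)} h = - 8 \sqrt{62} \left(-5\right) = 40 \sqrt{62}$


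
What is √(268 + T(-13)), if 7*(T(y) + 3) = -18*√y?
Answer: √(12985 - 126*I*√13)/7 ≈ 16.281 - 0.28473*I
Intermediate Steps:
T(y) = -3 - 18*√y/7 (T(y) = -3 + (-18*√y)/7 = -3 - 18*√y/7)
√(268 + T(-13)) = √(268 + (-3 - 18*I*√13/7)) = √(265 - 18*I*√13/7)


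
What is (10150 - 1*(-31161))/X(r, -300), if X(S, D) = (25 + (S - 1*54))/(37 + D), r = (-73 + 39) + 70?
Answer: -10864793/7 ≈ -1.5521e+6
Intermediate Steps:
r = 36 (r = -34 + 70 = 36)
X(S, D) = (-29 + S)/(37 + D) (X(S, D) = (25 + (S - 54))/(37 + D) = (25 + (-54 + S))/(37 + D) = (-29 + S)/(37 + D))
(10150 - 1*(-31161))/X(r, -300) = (10150 - 1*(-31161))/(((-29 + 36)/(37 - 300))) = (10150 + 31161)/((7/(-263))) = 41311/((-1/263*7)) = 41311/(-7/263) = 41311*(-263/7) = -10864793/7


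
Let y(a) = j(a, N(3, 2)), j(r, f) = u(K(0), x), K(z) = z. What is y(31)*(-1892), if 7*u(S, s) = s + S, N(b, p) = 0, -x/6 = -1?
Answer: -11352/7 ≈ -1621.7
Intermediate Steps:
x = 6 (x = -6*(-1) = 6)
u(S, s) = S/7 + s/7 (u(S, s) = (s + S)/7 = (S + s)/7 = S/7 + s/7)
j(r, f) = 6/7 (j(r, f) = (⅐)*0 + (⅐)*6 = 0 + 6/7 = 6/7)
y(a) = 6/7
y(31)*(-1892) = (6/7)*(-1892) = -11352/7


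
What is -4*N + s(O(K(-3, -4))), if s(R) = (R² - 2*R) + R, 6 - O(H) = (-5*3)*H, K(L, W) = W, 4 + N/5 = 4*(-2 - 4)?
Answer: 3530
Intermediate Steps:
N = -140 (N = -20 + 5*(4*(-2 - 4)) = -20 + 5*(4*(-6)) = -20 + 5*(-24) = -20 - 120 = -140)
O(H) = 6 + 15*H (O(H) = 6 - (-5*3)*H = 6 - (-15)*H = 6 + 15*H)
s(R) = R² - R
-4*N + s(O(K(-3, -4))) = -4*(-140) + (6 + 15*(-4))*(-1 + (6 + 15*(-4))) = 560 + (6 - 60)*(-1 + (6 - 60)) = 560 - 54*(-1 - 54) = 560 - 54*(-55) = 560 + 2970 = 3530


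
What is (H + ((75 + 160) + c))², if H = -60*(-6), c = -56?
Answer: 290521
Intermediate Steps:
H = 360
(H + ((75 + 160) + c))² = (360 + ((75 + 160) - 56))² = (360 + (235 - 56))² = (360 + 179)² = 539² = 290521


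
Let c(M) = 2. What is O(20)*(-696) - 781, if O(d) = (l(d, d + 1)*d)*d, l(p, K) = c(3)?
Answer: -557581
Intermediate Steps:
l(p, K) = 2
O(d) = 2*d² (O(d) = (2*d)*d = 2*d²)
O(20)*(-696) - 781 = (2*20²)*(-696) - 781 = (2*400)*(-696) - 781 = 800*(-696) - 781 = -556800 - 781 = -557581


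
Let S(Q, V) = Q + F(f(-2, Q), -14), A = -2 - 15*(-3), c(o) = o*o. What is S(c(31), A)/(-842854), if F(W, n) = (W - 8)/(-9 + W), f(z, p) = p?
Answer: -915825/802397008 ≈ -0.0011414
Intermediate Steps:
c(o) = o²
F(W, n) = (-8 + W)/(-9 + W)
A = 43 (A = -2 + 45 = 43)
S(Q, V) = Q + (-8 + Q)/(-9 + Q)
S(c(31), A)/(-842854) = ((-8 + 31² + 31²*(-9 + 31²))/(-9 + 31²))/(-842854) = ((-8 + 961 + 961*(-9 + 961))/(-9 + 961))*(-1/842854) = ((-8 + 961 + 961*952)/952)*(-1/842854) = ((-8 + 961 + 914872)/952)*(-1/842854) = ((1/952)*915825)*(-1/842854) = (915825/952)*(-1/842854) = -915825/802397008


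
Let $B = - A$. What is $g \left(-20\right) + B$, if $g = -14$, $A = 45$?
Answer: $235$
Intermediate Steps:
$B = -45$ ($B = \left(-1\right) 45 = -45$)
$g \left(-20\right) + B = \left(-14\right) \left(-20\right) - 45 = 280 - 45 = 235$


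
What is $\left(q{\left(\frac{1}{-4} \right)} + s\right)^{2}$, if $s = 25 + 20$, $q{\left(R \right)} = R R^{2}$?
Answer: $\frac{8288641}{4096} \approx 2023.6$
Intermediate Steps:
$q{\left(R \right)} = R^{3}$
$s = 45$
$\left(q{\left(\frac{1}{-4} \right)} + s\right)^{2} = \left(\left(\frac{1}{-4}\right)^{3} + 45\right)^{2} = \left(\left(- \frac{1}{4}\right)^{3} + 45\right)^{2} = \left(- \frac{1}{64} + 45\right)^{2} = \left(\frac{2879}{64}\right)^{2} = \frac{8288641}{4096}$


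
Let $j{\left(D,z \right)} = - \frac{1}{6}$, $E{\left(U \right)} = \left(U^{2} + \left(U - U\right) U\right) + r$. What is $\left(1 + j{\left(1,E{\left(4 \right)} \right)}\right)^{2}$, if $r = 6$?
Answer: $\frac{25}{36} \approx 0.69444$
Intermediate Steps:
$E{\left(U \right)} = 6 + U^{2}$ ($E{\left(U \right)} = \left(U^{2} + \left(U - U\right) U\right) + 6 = \left(U^{2} + 0 U\right) + 6 = \left(U^{2} + 0\right) + 6 = U^{2} + 6 = 6 + U^{2}$)
$j{\left(D,z \right)} = - \frac{1}{6}$ ($j{\left(D,z \right)} = \left(-1\right) \frac{1}{6} = - \frac{1}{6}$)
$\left(1 + j{\left(1,E{\left(4 \right)} \right)}\right)^{2} = \left(1 - \frac{1}{6}\right)^{2} = \left(\frac{5}{6}\right)^{2} = \frac{25}{36}$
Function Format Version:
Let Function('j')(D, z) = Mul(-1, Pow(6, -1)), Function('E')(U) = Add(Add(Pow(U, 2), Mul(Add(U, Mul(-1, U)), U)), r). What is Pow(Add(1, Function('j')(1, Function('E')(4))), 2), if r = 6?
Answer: Rational(25, 36) ≈ 0.69444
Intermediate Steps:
Function('E')(U) = Add(6, Pow(U, 2)) (Function('E')(U) = Add(Add(Pow(U, 2), Mul(Add(U, Mul(-1, U)), U)), 6) = Add(Add(Pow(U, 2), Mul(0, U)), 6) = Add(Add(Pow(U, 2), 0), 6) = Add(Pow(U, 2), 6) = Add(6, Pow(U, 2)))
Function('j')(D, z) = Rational(-1, 6) (Function('j')(D, z) = Mul(-1, Rational(1, 6)) = Rational(-1, 6))
Pow(Add(1, Function('j')(1, Function('E')(4))), 2) = Pow(Add(1, Rational(-1, 6)), 2) = Pow(Rational(5, 6), 2) = Rational(25, 36)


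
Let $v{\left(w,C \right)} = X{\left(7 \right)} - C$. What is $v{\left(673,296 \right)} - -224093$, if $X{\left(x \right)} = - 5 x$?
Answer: $223762$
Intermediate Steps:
$v{\left(w,C \right)} = -35 - C$ ($v{\left(w,C \right)} = \left(-5\right) 7 - C = -35 - C$)
$v{\left(673,296 \right)} - -224093 = \left(-35 - 296\right) - -224093 = \left(-35 - 296\right) + 224093 = -331 + 224093 = 223762$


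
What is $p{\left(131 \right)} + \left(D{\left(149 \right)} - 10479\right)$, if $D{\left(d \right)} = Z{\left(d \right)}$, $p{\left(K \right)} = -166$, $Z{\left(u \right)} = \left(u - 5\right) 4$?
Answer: $-10069$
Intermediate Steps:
$Z{\left(u \right)} = -20 + 4 u$ ($Z{\left(u \right)} = \left(-5 + u\right) 4 = -20 + 4 u$)
$D{\left(d \right)} = -20 + 4 d$
$p{\left(131 \right)} + \left(D{\left(149 \right)} - 10479\right) = -166 + \left(\left(-20 + 4 \cdot 149\right) - 10479\right) = -166 + \left(\left(-20 + 596\right) - 10479\right) = -166 + \left(576 - 10479\right) = -166 - 9903 = -10069$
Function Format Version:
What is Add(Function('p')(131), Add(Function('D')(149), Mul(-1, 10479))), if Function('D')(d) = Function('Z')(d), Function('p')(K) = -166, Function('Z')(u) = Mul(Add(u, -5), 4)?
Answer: -10069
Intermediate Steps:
Function('Z')(u) = Add(-20, Mul(4, u)) (Function('Z')(u) = Mul(Add(-5, u), 4) = Add(-20, Mul(4, u)))
Function('D')(d) = Add(-20, Mul(4, d))
Add(Function('p')(131), Add(Function('D')(149), Mul(-1, 10479))) = Add(-166, Add(Add(-20, Mul(4, 149)), Mul(-1, 10479))) = Add(-166, Add(Add(-20, 596), -10479)) = Add(-166, Add(576, -10479)) = Add(-166, -9903) = -10069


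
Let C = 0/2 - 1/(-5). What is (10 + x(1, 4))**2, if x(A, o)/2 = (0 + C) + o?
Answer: 8464/25 ≈ 338.56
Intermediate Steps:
C = 1/5 (C = 0*(1/2) - 1*(-1/5) = 0 + 1/5 = 1/5 ≈ 0.20000)
x(A, o) = 2/5 + 2*o (x(A, o) = 2*((0 + 1/5) + o) = 2*(1/5 + o) = 2/5 + 2*o)
(10 + x(1, 4))**2 = (10 + (2/5 + 2*4))**2 = (10 + (2/5 + 8))**2 = (10 + 42/5)**2 = (92/5)**2 = 8464/25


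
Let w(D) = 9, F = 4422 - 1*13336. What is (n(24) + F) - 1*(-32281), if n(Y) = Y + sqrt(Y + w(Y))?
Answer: 23391 + sqrt(33) ≈ 23397.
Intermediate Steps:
F = -8914 (F = 4422 - 13336 = -8914)
n(Y) = Y + sqrt(9 + Y) (n(Y) = Y + sqrt(Y + 9) = Y + sqrt(9 + Y))
(n(24) + F) - 1*(-32281) = ((24 + sqrt(9 + 24)) - 8914) - 1*(-32281) = ((24 + sqrt(33)) - 8914) + 32281 = (-8890 + sqrt(33)) + 32281 = 23391 + sqrt(33)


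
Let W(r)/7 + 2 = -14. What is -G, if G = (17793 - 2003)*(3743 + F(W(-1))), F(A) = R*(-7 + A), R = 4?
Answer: -51585930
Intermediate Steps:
W(r) = -112 (W(r) = -14 + 7*(-14) = -14 - 98 = -112)
F(A) = -28 + 4*A (F(A) = 4*(-7 + A) = -28 + 4*A)
G = 51585930 (G = (17793 - 2003)*(3743 + (-28 + 4*(-112))) = 15790*(3743 + (-28 - 448)) = 15790*(3743 - 476) = 15790*3267 = 51585930)
-G = -1*51585930 = -51585930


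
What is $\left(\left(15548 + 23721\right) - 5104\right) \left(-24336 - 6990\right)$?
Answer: $-1070252790$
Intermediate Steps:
$\left(\left(15548 + 23721\right) - 5104\right) \left(-24336 - 6990\right) = \left(39269 - 5104\right) \left(-31326\right) = 34165 \left(-31326\right) = -1070252790$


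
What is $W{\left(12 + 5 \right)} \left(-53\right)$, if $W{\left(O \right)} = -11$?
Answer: $583$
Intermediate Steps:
$W{\left(12 + 5 \right)} \left(-53\right) = \left(-11\right) \left(-53\right) = 583$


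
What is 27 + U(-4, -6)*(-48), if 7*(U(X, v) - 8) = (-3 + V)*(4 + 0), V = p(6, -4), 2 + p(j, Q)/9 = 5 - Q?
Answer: -14019/7 ≈ -2002.7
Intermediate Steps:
p(j, Q) = 27 - 9*Q (p(j, Q) = -18 + 9*(5 - Q) = -18 + (45 - 9*Q) = 27 - 9*Q)
V = 63 (V = 27 - 9*(-4) = 27 + 36 = 63)
U(X, v) = 296/7 (U(X, v) = 8 + ((-3 + 63)*(4 + 0))/7 = 8 + (60*4)/7 = 8 + (⅐)*240 = 8 + 240/7 = 296/7)
27 + U(-4, -6)*(-48) = 27 + (296/7)*(-48) = 27 - 14208/7 = -14019/7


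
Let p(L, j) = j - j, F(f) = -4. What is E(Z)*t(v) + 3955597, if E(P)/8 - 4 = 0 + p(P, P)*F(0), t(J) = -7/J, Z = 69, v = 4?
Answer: 3955541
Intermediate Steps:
p(L, j) = 0
E(P) = 32 (E(P) = 32 + 8*(0 + 0*(-4)) = 32 + 8*(0 + 0) = 32 + 8*0 = 32 + 0 = 32)
E(Z)*t(v) + 3955597 = 32*(-7/4) + 3955597 = -56 + 3955597 = 3955541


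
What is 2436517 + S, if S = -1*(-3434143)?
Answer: 5870660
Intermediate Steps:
S = 3434143
2436517 + S = 2436517 + 3434143 = 5870660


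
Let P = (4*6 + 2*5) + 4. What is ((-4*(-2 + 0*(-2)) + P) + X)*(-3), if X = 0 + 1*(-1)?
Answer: -135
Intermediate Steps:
P = 38 (P = (24 + 10) + 4 = 34 + 4 = 38)
X = -1 (X = 0 - 1 = -1)
((-4*(-2 + 0*(-2)) + P) + X)*(-3) = ((-4*(-2 + 0*(-2)) + 38) - 1)*(-3) = ((-4*(-2 + 0) + 38) - 1)*(-3) = ((-4*(-2) + 38) - 1)*(-3) = ((8 + 38) - 1)*(-3) = (46 - 1)*(-3) = 45*(-3) = -135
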